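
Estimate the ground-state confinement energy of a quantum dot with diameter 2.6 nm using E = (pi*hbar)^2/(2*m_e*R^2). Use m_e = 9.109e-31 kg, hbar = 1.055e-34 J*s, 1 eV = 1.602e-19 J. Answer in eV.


Radius R = 2.6/2 = 1.3 nm = 1.3e-09 m
E = (pi * 1.055e-34)^2 / (2 * 9.109e-31 * (1.3e-09)^2)
E(J) = 3.56794e-20
E = E(J) / 1.602e-19 = 0.2227 eV

0.2227


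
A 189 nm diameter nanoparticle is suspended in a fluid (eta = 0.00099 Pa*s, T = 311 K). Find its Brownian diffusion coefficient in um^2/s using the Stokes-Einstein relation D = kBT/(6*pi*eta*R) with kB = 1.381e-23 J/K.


Radius R = 189/2 = 94.5 nm = 9.45e-08 m
D = kB*T / (6*pi*eta*R)
D = 1.381e-23 * 311 / (6 * pi * 0.00099 * 9.45e-08)
D = 2.43549e-12 m^2/s = 2.435 um^2/s

2.435


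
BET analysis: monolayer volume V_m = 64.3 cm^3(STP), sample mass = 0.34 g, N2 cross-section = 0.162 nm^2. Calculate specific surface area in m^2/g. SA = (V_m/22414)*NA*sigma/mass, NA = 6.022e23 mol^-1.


Number of moles in monolayer = V_m / 22414 = 64.3 / 22414 = 0.00286874
Number of molecules = moles * NA = 0.00286874 * 6.022e23
SA = molecules * sigma / mass
SA = (64.3 / 22414) * 6.022e23 * 0.162e-18 / 0.34
SA = 823.1 m^2/g

823.1


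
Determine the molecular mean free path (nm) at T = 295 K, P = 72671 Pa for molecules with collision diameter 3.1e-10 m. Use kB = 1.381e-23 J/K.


Mean free path: lambda = kB*T / (sqrt(2) * pi * d^2 * P)
lambda = 1.381e-23 * 295 / (sqrt(2) * pi * (3.1e-10)^2 * 72671)
lambda = 1.313e-07 m
lambda = 131.3 nm

131.3


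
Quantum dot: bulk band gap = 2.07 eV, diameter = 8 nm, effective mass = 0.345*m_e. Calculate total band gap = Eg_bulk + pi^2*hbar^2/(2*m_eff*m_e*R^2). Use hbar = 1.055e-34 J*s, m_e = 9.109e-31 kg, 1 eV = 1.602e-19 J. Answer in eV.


Radius R = 8/2 nm = 4e-09 m
Confinement energy dE = pi^2 * hbar^2 / (2 * m_eff * m_e * R^2)
dE = pi^2 * (1.055e-34)^2 / (2 * 0.345 * 9.109e-31 * (4e-09)^2) J, divided by 1.602e-19 J/eV
dE = 0.0682 eV
Total band gap = E_g(bulk) + dE = 2.07 + 0.0682 = 2.1382 eV

2.1382


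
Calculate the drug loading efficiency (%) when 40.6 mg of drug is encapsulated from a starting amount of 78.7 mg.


Drug loading efficiency = (drug loaded / drug initial) * 100
DLE = 40.6 / 78.7 * 100
DLE = 0.5159 * 100
DLE = 51.59%

51.59


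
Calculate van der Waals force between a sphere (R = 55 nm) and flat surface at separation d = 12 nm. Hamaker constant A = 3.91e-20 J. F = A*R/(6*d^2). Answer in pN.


Convert to SI: R = 55 nm = 5.5e-08 m, d = 12 nm = 1.2e-08 m
F = A * R / (6 * d^2)
F = 3.91e-20 * 5.5e-08 / (6 * (1.2e-08)^2)
F = 2.489e-12 N = 2.489 pN

2.489


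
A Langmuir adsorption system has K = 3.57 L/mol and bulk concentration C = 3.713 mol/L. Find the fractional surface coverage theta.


Langmuir isotherm: theta = K*C / (1 + K*C)
K*C = 3.57 * 3.713 = 13.25541
theta = 13.25541 / (1 + 13.25541) = 13.25541 / 14.25541
theta = 0.9299

0.9299


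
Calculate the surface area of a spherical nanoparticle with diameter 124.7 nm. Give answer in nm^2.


Radius r = 124.7/2 = 62.35 nm
Surface area SA = 4 * pi * r^2
SA = 4 * pi * (62.35)^2
SA = 48852.05 nm^2

48852.05


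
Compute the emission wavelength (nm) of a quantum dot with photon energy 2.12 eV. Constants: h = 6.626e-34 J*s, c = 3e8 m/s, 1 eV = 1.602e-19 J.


Convert energy: E = 2.12 eV = 2.12 * 1.602e-19 = 3.39624e-19 J
lambda = h*c / E = 6.626e-34 * 3e8 / 3.39624e-19
lambda = 5.85294e-07 m = 585.3 nm

585.3


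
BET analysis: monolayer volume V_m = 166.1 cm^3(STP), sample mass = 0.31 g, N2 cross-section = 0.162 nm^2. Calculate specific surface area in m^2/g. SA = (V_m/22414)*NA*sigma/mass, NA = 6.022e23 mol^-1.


Number of moles in monolayer = V_m / 22414 = 166.1 / 22414 = 0.00741055
Number of molecules = moles * NA = 0.00741055 * 6.022e23
SA = molecules * sigma / mass
SA = (166.1 / 22414) * 6.022e23 * 0.162e-18 / 0.31
SA = 2332.1 m^2/g

2332.1


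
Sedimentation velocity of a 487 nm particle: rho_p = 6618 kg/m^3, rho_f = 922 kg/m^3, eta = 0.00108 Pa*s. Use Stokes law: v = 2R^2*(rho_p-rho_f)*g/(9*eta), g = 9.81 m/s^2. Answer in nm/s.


Radius R = 487/2 nm = 2.435e-07 m
Density difference = 6618 - 922 = 5696 kg/m^3
v = 2 * R^2 * (rho_p - rho_f) * g / (9 * eta)
v = 2 * (2.435e-07)^2 * 5696 * 9.81 / (9 * 0.00108)
v = 6.81712e-07 m/s = 681.7115 nm/s

681.7115


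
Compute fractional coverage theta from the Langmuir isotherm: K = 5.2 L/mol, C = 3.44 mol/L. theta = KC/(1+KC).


Langmuir isotherm: theta = K*C / (1 + K*C)
K*C = 5.2 * 3.44 = 17.888
theta = 17.888 / (1 + 17.888) = 17.888 / 18.888
theta = 0.9471

0.9471


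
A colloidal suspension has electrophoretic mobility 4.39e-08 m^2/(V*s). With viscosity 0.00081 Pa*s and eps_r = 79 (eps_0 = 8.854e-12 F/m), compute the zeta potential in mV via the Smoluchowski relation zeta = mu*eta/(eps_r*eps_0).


Smoluchowski equation: zeta = mu * eta / (eps_r * eps_0)
zeta = 4.39e-08 * 0.00081 / (79 * 8.854e-12)
zeta = 0.050837 V = 50.84 mV

50.84


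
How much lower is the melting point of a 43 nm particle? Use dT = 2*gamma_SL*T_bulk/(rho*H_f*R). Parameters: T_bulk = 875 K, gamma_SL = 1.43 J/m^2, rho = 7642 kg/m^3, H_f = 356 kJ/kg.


Radius R = 43/2 = 21.5 nm = 2.15e-08 m
Convert H_f = 356 kJ/kg = 356000 J/kg
dT = 2 * gamma_SL * T_bulk / (rho * H_f * R)
dT = 2 * 1.43 * 875 / (7642 * 356000 * 2.15e-08)
dT = 42.8 K

42.8


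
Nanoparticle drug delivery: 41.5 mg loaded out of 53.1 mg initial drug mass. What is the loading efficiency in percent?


Drug loading efficiency = (drug loaded / drug initial) * 100
DLE = 41.5 / 53.1 * 100
DLE = 0.7815 * 100
DLE = 78.15%

78.15


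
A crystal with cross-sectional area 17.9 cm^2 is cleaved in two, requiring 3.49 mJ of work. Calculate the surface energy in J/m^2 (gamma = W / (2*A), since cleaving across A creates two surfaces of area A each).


Convert: A = 17.9 cm^2 = 0.00179 m^2, W = 3.49 mJ = 0.00349 J
Cleaving exposes two faces of area A, so total new surface = 2*A and gamma = W / (2*A)
gamma = 0.00349 / (2 * 0.00179)
gamma = 0.975 J/m^2

0.975


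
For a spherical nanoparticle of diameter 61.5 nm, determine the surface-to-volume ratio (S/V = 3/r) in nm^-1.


Radius r = 61.5/2 = 30.75 nm
S/V = 3 / r = 3 / 30.75
S/V = 0.0976 nm^-1

0.0976


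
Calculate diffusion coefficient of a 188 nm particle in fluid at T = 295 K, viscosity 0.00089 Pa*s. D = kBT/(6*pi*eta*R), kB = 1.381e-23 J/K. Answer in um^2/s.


Radius R = 188/2 = 94 nm = 9.4e-08 m
D = kB*T / (6*pi*eta*R)
D = 1.381e-23 * 295 / (6 * pi * 0.00089 * 9.4e-08)
D = 2.58343e-12 m^2/s = 2.583 um^2/s

2.583


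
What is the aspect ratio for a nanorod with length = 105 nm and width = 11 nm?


Aspect ratio AR = length / diameter
AR = 105 / 11
AR = 9.55

9.55


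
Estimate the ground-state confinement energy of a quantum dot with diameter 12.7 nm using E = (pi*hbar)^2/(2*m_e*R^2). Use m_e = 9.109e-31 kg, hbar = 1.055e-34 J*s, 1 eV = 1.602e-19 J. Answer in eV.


Radius R = 12.7/2 = 6.35 nm = 6.35e-09 m
E = (pi * 1.055e-34)^2 / (2 * 9.109e-31 * (6.35e-09)^2)
E(J) = 1.4954e-21
E = E(J) / 1.602e-19 = 0.0093 eV

0.0093


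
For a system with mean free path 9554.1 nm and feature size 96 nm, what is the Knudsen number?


Knudsen number Kn = lambda / L
Kn = 9554.1 / 96
Kn = 99.5219

99.5219


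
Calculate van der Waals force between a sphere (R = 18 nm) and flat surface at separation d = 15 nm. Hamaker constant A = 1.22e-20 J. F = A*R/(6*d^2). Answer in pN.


Convert to SI: R = 18 nm = 1.8e-08 m, d = 15 nm = 1.5e-08 m
F = A * R / (6 * d^2)
F = 1.22e-20 * 1.8e-08 / (6 * (1.5e-08)^2)
F = 1.62667e-13 N = 0.163 pN

0.163


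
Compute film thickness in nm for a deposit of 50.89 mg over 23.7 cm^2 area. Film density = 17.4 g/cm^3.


Convert: m = 50.89 mg = 5.0890e-05 kg, A = 23.7 cm^2 = 2.3700e-03 m^2, rho = 17.4 g/cm^3 = 17400 kg/m^3
t = m / (A * rho)
t = 5.0890e-05 / (2.3700e-03 * 17400)
t = 1.2341e-06 m = 1234.1 nm

1234.1


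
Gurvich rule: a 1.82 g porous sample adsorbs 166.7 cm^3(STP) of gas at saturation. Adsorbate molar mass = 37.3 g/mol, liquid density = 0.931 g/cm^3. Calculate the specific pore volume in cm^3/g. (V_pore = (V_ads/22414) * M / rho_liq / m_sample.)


Moles adsorbed n = V_ads / 22414 = 166.7 / 22414 = 7.437316e-03 mol
Liquid volume V_liq = n * M / rho_liq = 7.437316e-03 * 37.3 / 0.931 = 0.29797 cm^3
Specific pore volume V_pore = V_liq / m_sample = 0.29797 / 1.82
V_pore = 0.1637 cm^3/g

0.1637


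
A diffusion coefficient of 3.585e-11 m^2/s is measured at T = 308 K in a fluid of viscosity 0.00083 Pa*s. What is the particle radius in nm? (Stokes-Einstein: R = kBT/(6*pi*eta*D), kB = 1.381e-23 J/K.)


Stokes-Einstein: R = kB*T / (6*pi*eta*D)
R = 1.381e-23 * 308 / (6 * pi * 0.00083 * 3.585e-11)
R = 7.58361e-09 m = 7.58 nm

7.58


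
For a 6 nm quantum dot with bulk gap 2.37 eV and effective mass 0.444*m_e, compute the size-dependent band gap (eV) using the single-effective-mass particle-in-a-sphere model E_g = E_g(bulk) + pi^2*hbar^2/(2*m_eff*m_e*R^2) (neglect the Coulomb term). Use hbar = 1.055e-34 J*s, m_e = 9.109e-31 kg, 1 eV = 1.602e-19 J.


Radius R = 6/2 nm = 3e-09 m
Confinement energy dE = pi^2 * hbar^2 / (2 * m_eff * m_e * R^2)
dE = pi^2 * (1.055e-34)^2 / (2 * 0.444 * 9.109e-31 * (3e-09)^2) J, divided by 1.602e-19 J/eV
dE = 0.0942 eV
Total band gap = E_g(bulk) + dE = 2.37 + 0.0942 = 2.4642 eV

2.4642


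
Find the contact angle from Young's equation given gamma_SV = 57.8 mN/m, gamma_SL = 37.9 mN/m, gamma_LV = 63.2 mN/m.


cos(theta) = (gamma_SV - gamma_SL) / gamma_LV
cos(theta) = (57.8 - 37.9) / 63.2
cos(theta) = 0.314873
theta = arccos(0.314873) = 71.65 degrees

71.65


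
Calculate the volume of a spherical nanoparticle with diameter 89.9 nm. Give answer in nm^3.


Radius r = 89.9/2 = 44.95 nm
Volume V = (4/3) * pi * r^3
V = (4/3) * pi * (44.95)^3
V = 380432.58 nm^3

380432.58


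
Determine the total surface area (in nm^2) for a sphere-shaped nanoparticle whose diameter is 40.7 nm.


Radius r = 40.7/2 = 20.35 nm
Surface area SA = 4 * pi * r^2
SA = 4 * pi * (20.35)^2
SA = 5204.02 nm^2

5204.02


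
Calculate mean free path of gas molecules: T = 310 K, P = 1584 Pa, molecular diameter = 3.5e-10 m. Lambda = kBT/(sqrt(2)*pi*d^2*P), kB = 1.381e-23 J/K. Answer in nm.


Mean free path: lambda = kB*T / (sqrt(2) * pi * d^2 * P)
lambda = 1.381e-23 * 310 / (sqrt(2) * pi * (3.5e-10)^2 * 1584)
lambda = 4.96591e-06 m
lambda = 4965.91 nm

4965.91


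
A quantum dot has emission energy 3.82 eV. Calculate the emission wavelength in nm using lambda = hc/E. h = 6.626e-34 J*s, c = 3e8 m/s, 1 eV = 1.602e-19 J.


Convert energy: E = 3.82 eV = 3.82 * 1.602e-19 = 6.11964e-19 J
lambda = h*c / E = 6.626e-34 * 3e8 / 6.11964e-19
lambda = 3.24823e-07 m = 324.8 nm

324.8


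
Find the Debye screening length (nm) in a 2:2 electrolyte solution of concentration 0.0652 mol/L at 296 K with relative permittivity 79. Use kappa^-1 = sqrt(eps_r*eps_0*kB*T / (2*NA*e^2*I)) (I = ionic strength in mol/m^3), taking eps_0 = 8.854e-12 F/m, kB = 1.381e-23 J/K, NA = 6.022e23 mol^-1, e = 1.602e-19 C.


Ionic strength I = 0.0652 * 2^2 * 1000 = 260.8 mol/m^3
kappa^-1 = sqrt(79 * 8.854e-12 * 1.381e-23 * 296 / (2 * 6.022e23 * (1.602e-19)^2 * 260.8))
kappa^-1 = 0.596 nm

0.596


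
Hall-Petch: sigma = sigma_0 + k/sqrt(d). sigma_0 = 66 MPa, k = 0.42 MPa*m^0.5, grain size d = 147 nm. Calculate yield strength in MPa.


d = 147 nm = 1.47e-07 m
sqrt(d) = 0.0003834058
Hall-Petch contribution = k / sqrt(d) = 0.42 / 0.0003834058 = 1095.4 MPa
sigma = sigma_0 + k/sqrt(d) = 66 + 1095.4 = 1161.4 MPa

1161.4


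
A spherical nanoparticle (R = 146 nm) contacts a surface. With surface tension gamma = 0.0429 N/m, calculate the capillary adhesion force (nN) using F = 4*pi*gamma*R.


Convert radius: R = 146 nm = 1.46e-07 m
F = 4 * pi * gamma * R
F = 4 * pi * 0.0429 * 1.46e-07
F = 7.87082e-08 N = 78.7082 nN

78.7082


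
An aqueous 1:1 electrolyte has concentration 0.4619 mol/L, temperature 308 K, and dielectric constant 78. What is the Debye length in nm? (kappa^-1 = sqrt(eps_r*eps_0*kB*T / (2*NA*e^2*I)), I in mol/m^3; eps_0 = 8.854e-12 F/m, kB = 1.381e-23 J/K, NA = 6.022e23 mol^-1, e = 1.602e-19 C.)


Ionic strength I = 0.4619 * 1^2 * 1000 = 461.9 mol/m^3
kappa^-1 = sqrt(78 * 8.854e-12 * 1.381e-23 * 308 / (2 * 6.022e23 * (1.602e-19)^2 * 461.9))
kappa^-1 = 0.454 nm

0.454


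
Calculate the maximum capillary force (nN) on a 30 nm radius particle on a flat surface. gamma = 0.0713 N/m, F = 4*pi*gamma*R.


Convert radius: R = 30 nm = 3e-08 m
F = 4 * pi * gamma * R
F = 4 * pi * 0.0713 * 3e-08
F = 2.68795e-08 N = 26.8795 nN

26.8795


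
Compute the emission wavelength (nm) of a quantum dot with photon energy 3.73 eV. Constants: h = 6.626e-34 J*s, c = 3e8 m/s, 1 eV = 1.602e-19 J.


Convert energy: E = 3.73 eV = 3.73 * 1.602e-19 = 5.97546e-19 J
lambda = h*c / E = 6.626e-34 * 3e8 / 5.97546e-19
lambda = 3.32661e-07 m = 332.7 nm

332.7


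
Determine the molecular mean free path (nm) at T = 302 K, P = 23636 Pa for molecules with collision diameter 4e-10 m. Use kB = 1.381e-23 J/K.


Mean free path: lambda = kB*T / (sqrt(2) * pi * d^2 * P)
lambda = 1.381e-23 * 302 / (sqrt(2) * pi * (4e-10)^2 * 23636)
lambda = 2.48223e-07 m
lambda = 248.22 nm

248.22


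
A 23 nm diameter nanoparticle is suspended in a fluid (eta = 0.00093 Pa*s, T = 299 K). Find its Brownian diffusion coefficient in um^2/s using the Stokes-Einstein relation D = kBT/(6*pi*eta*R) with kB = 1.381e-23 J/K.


Radius R = 23/2 = 11.5 nm = 1.15e-08 m
D = kB*T / (6*pi*eta*R)
D = 1.381e-23 * 299 / (6 * pi * 0.00093 * 1.15e-08)
D = 2.04825e-11 m^2/s = 20.482 um^2/s

20.482


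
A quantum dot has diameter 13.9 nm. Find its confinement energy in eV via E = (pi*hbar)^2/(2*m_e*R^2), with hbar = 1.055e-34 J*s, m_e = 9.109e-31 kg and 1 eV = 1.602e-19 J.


Radius R = 13.9/2 = 6.95 nm = 6.95e-09 m
E = (pi * 1.055e-34)^2 / (2 * 9.109e-31 * (6.95e-09)^2)
E(J) = 1.24834e-21
E = E(J) / 1.602e-19 = 0.0078 eV

0.0078


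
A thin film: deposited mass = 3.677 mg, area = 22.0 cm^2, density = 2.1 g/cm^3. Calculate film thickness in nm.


Convert: m = 3.677 mg = 3.6770e-06 kg, A = 22.0 cm^2 = 2.2000e-03 m^2, rho = 2.1 g/cm^3 = 2100 kg/m^3
t = m / (A * rho)
t = 3.6770e-06 / (2.2000e-03 * 2100)
t = 7.9589e-07 m = 795.9 nm

795.9


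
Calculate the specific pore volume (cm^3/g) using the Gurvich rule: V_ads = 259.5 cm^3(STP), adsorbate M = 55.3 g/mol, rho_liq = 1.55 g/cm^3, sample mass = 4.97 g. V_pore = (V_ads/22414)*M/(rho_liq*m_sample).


Moles adsorbed n = V_ads / 22414 = 259.5 / 22414 = 1.157759e-02 mol
Liquid volume V_liq = n * M / rho_liq = 1.157759e-02 * 55.3 / 1.55 = 0.41306 cm^3
Specific pore volume V_pore = V_liq / m_sample = 0.41306 / 4.97
V_pore = 0.0831 cm^3/g

0.0831


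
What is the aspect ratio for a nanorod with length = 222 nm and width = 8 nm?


Aspect ratio AR = length / diameter
AR = 222 / 8
AR = 27.75

27.75


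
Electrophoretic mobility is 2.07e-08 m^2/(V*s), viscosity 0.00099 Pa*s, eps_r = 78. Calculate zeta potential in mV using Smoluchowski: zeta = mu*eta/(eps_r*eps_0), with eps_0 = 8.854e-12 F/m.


Smoluchowski equation: zeta = mu * eta / (eps_r * eps_0)
zeta = 2.07e-08 * 0.00099 / (78 * 8.854e-12)
zeta = 0.029674 V = 29.67 mV

29.67


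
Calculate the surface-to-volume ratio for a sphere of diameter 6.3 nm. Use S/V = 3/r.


Radius r = 6.3/2 = 3.15 nm
S/V = 3 / r = 3 / 3.15
S/V = 0.9524 nm^-1

0.9524


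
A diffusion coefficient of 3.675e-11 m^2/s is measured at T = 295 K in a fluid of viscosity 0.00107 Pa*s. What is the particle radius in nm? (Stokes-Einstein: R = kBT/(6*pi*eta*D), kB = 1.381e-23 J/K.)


Stokes-Einstein: R = kB*T / (6*pi*eta*D)
R = 1.381e-23 * 295 / (6 * pi * 0.00107 * 3.675e-11)
R = 5.49634e-09 m = 5.5 nm

5.5


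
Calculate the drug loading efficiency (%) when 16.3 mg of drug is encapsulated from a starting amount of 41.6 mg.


Drug loading efficiency = (drug loaded / drug initial) * 100
DLE = 16.3 / 41.6 * 100
DLE = 0.3918 * 100
DLE = 39.18%

39.18


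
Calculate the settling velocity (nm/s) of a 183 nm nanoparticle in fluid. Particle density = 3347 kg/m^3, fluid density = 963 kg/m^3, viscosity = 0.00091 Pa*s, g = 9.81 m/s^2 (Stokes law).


Radius R = 183/2 nm = 9.15e-08 m
Density difference = 3347 - 963 = 2384 kg/m^3
v = 2 * R^2 * (rho_p - rho_f) * g / (9 * eta)
v = 2 * (9.15e-08)^2 * 2384 * 9.81 / (9 * 0.00091)
v = 4.78149e-08 m/s = 47.8149 nm/s

47.8149


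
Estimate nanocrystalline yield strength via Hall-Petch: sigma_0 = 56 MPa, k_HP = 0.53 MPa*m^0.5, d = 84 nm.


d = 84 nm = 8.4e-08 m
sqrt(d) = 0.0002898275
Hall-Petch contribution = k / sqrt(d) = 0.53 / 0.0002898275 = 1828.7 MPa
sigma = sigma_0 + k/sqrt(d) = 56 + 1828.7 = 1884.7 MPa

1884.7


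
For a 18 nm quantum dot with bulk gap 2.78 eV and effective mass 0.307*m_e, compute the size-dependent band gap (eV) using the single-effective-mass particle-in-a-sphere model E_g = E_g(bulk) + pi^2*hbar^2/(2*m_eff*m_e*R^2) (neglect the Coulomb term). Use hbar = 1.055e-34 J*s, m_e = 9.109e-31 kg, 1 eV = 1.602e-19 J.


Radius R = 18/2 nm = 9e-09 m
Confinement energy dE = pi^2 * hbar^2 / (2 * m_eff * m_e * R^2)
dE = pi^2 * (1.055e-34)^2 / (2 * 0.307 * 9.109e-31 * (9e-09)^2) J, divided by 1.602e-19 J/eV
dE = 0.0151 eV
Total band gap = E_g(bulk) + dE = 2.78 + 0.0151 = 2.7951 eV

2.7951


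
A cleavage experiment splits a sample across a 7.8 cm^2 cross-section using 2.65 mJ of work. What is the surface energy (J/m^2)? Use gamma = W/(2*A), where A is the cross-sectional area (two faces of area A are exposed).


Convert: A = 7.8 cm^2 = 0.00078 m^2, W = 2.65 mJ = 0.00265 J
Cleaving exposes two faces of area A, so total new surface = 2*A and gamma = W / (2*A)
gamma = 0.00265 / (2 * 0.00078)
gamma = 1.699 J/m^2

1.699


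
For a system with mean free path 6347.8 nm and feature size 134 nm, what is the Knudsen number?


Knudsen number Kn = lambda / L
Kn = 6347.8 / 134
Kn = 47.3716

47.3716


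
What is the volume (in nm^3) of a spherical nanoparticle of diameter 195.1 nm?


Radius r = 195.1/2 = 97.55 nm
Volume V = (4/3) * pi * r^3
V = (4/3) * pi * (97.55)^3
V = 3888395.49 nm^3

3888395.49


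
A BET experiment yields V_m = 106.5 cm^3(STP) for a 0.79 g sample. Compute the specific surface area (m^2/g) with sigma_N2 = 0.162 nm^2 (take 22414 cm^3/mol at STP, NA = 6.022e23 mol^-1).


Number of moles in monolayer = V_m / 22414 = 106.5 / 22414 = 0.00475149
Number of molecules = moles * NA = 0.00475149 * 6.022e23
SA = molecules * sigma / mass
SA = (106.5 / 22414) * 6.022e23 * 0.162e-18 / 0.79
SA = 586.8 m^2/g

586.8


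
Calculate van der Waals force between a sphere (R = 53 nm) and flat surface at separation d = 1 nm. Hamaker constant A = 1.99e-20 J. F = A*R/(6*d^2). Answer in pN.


Convert to SI: R = 53 nm = 5.3e-08 m, d = 1 nm = 1e-09 m
F = A * R / (6 * d^2)
F = 1.99e-20 * 5.3e-08 / (6 * (1e-09)^2)
F = 1.75783e-10 N = 175.783 pN

175.783


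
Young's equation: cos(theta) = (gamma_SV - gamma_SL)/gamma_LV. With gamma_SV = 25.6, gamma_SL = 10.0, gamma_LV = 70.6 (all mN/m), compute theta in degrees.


cos(theta) = (gamma_SV - gamma_SL) / gamma_LV
cos(theta) = (25.6 - 10.0) / 70.6
cos(theta) = 0.220963
theta = arccos(0.220963) = 77.23 degrees

77.23


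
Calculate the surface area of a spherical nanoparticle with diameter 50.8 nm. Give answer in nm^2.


Radius r = 50.8/2 = 25.4 nm
Surface area SA = 4 * pi * r^2
SA = 4 * pi * (25.4)^2
SA = 8107.32 nm^2

8107.32


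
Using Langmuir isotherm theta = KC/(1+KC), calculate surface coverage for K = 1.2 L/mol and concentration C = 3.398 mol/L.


Langmuir isotherm: theta = K*C / (1 + K*C)
K*C = 1.2 * 3.398 = 4.0776
theta = 4.0776 / (1 + 4.0776) = 4.0776 / 5.0776
theta = 0.8031

0.8031


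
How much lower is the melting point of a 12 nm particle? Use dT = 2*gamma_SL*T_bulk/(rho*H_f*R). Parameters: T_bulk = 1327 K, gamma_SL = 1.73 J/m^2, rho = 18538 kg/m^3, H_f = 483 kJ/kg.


Radius R = 12/2 = 6 nm = 6e-09 m
Convert H_f = 483 kJ/kg = 483000 J/kg
dT = 2 * gamma_SL * T_bulk / (rho * H_f * R)
dT = 2 * 1.73 * 1327 / (18538 * 483000 * 6e-09)
dT = 85.5 K

85.5


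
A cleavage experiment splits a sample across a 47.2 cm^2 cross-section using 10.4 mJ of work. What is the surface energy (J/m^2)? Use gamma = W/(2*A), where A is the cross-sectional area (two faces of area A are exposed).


Convert: A = 47.2 cm^2 = 0.00472 m^2, W = 10.4 mJ = 0.0104 J
Cleaving exposes two faces of area A, so total new surface = 2*A and gamma = W / (2*A)
gamma = 0.0104 / (2 * 0.00472)
gamma = 1.102 J/m^2

1.102


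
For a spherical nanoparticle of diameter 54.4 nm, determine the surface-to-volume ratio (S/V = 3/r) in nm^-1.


Radius r = 54.4/2 = 27.2 nm
S/V = 3 / r = 3 / 27.2
S/V = 0.1103 nm^-1

0.1103


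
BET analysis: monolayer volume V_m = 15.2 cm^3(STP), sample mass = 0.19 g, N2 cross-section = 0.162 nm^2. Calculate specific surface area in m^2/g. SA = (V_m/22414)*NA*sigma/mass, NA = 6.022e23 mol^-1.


Number of moles in monolayer = V_m / 22414 = 15.2 / 22414 = 0.00067815
Number of molecules = moles * NA = 0.00067815 * 6.022e23
SA = molecules * sigma / mass
SA = (15.2 / 22414) * 6.022e23 * 0.162e-18 / 0.19
SA = 348.2 m^2/g

348.2


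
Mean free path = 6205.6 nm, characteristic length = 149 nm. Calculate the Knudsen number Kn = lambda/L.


Knudsen number Kn = lambda / L
Kn = 6205.6 / 149
Kn = 41.6483

41.6483


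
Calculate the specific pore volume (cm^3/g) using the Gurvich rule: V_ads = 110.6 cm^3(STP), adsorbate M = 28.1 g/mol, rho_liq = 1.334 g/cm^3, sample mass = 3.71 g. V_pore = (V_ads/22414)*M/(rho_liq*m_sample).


Moles adsorbed n = V_ads / 22414 = 110.6 / 22414 = 4.934416e-03 mol
Liquid volume V_liq = n * M / rho_liq = 4.934416e-03 * 28.1 / 1.334 = 0.10394 cm^3
Specific pore volume V_pore = V_liq / m_sample = 0.10394 / 3.71
V_pore = 0.028 cm^3/g

0.028


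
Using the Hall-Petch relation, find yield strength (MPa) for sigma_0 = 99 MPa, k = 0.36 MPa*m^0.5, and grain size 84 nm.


d = 84 nm = 8.4e-08 m
sqrt(d) = 0.0002898275
Hall-Petch contribution = k / sqrt(d) = 0.36 / 0.0002898275 = 1242.1 MPa
sigma = sigma_0 + k/sqrt(d) = 99 + 1242.1 = 1341.1 MPa

1341.1


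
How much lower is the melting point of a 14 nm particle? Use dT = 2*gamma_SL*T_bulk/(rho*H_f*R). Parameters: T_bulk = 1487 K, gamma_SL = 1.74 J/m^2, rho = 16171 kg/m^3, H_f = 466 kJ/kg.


Radius R = 14/2 = 7 nm = 7e-09 m
Convert H_f = 466 kJ/kg = 466000 J/kg
dT = 2 * gamma_SL * T_bulk / (rho * H_f * R)
dT = 2 * 1.74 * 1487 / (16171 * 466000 * 7e-09)
dT = 98.1 K

98.1


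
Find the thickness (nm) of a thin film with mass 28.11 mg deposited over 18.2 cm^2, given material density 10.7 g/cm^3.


Convert: m = 28.11 mg = 2.8110e-05 kg, A = 18.2 cm^2 = 1.8200e-03 m^2, rho = 10.7 g/cm^3 = 10700 kg/m^3
t = m / (A * rho)
t = 2.8110e-05 / (1.8200e-03 * 10700)
t = 1.4435e-06 m = 1443.5 nm

1443.5


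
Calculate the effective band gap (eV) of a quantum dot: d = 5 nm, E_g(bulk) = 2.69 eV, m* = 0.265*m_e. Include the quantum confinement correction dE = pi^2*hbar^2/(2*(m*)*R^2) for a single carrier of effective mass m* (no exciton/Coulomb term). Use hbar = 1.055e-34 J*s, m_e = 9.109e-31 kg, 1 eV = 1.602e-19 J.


Radius R = 5/2 nm = 2.5e-09 m
Confinement energy dE = pi^2 * hbar^2 / (2 * m_eff * m_e * R^2)
dE = pi^2 * (1.055e-34)^2 / (2 * 0.265 * 9.109e-31 * (2.5e-09)^2) J, divided by 1.602e-19 J/eV
dE = 0.2273 eV
Total band gap = E_g(bulk) + dE = 2.69 + 0.2273 = 2.9173 eV

2.9173


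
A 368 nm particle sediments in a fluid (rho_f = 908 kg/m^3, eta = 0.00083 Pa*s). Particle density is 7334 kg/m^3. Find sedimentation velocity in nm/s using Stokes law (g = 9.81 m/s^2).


Radius R = 368/2 nm = 1.84e-07 m
Density difference = 7334 - 908 = 6426 kg/m^3
v = 2 * R^2 * (rho_p - rho_f) * g / (9 * eta)
v = 2 * (1.84e-07)^2 * 6426 * 9.81 / (9 * 0.00083)
v = 5.71419e-07 m/s = 571.4191 nm/s

571.4191


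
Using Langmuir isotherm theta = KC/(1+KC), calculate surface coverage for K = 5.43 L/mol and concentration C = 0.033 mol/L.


Langmuir isotherm: theta = K*C / (1 + K*C)
K*C = 5.43 * 0.033 = 0.17919
theta = 0.17919 / (1 + 0.17919) = 0.17919 / 1.17919
theta = 0.152

0.152


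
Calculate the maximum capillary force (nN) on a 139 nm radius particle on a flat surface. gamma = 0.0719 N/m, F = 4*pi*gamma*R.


Convert radius: R = 139 nm = 1.39e-07 m
F = 4 * pi * gamma * R
F = 4 * pi * 0.0719 * 1.39e-07
F = 1.2559e-07 N = 125.5896 nN

125.5896


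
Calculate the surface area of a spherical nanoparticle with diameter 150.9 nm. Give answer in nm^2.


Radius r = 150.9/2 = 75.45 nm
Surface area SA = 4 * pi * r^2
SA = 4 * pi * (75.45)^2
SA = 71536.61 nm^2

71536.61


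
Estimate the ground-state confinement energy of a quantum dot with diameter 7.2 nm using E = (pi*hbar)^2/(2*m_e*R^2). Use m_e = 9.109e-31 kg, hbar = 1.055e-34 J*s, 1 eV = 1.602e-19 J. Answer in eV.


Radius R = 7.2/2 = 3.6 nm = 3.6e-09 m
E = (pi * 1.055e-34)^2 / (2 * 9.109e-31 * (3.6e-09)^2)
E(J) = 4.65263e-21
E = E(J) / 1.602e-19 = 0.029 eV

0.029


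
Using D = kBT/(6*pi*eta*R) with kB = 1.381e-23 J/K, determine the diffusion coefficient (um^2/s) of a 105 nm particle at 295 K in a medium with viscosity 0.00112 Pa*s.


Radius R = 105/2 = 52.5 nm = 5.25e-08 m
D = kB*T / (6*pi*eta*R)
D = 1.381e-23 * 295 / (6 * pi * 0.00112 * 5.25e-08)
D = 3.67568e-12 m^2/s = 3.676 um^2/s

3.676


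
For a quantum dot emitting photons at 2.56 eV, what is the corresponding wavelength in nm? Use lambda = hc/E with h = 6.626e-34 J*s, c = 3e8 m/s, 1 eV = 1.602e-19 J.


Convert energy: E = 2.56 eV = 2.56 * 1.602e-19 = 4.10112e-19 J
lambda = h*c / E = 6.626e-34 * 3e8 / 4.10112e-19
lambda = 4.84697e-07 m = 484.7 nm

484.7


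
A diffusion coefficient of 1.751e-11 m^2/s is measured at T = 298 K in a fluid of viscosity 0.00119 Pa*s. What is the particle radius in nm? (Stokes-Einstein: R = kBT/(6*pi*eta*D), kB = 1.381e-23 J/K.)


Stokes-Einstein: R = kB*T / (6*pi*eta*D)
R = 1.381e-23 * 298 / (6 * pi * 0.00119 * 1.751e-11)
R = 1.04779e-08 m = 10.48 nm

10.48


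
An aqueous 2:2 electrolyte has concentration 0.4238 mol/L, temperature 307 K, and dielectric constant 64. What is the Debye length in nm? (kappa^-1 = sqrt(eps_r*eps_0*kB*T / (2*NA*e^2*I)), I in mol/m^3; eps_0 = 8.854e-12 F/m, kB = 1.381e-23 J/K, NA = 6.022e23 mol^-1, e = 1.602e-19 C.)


Ionic strength I = 0.4238 * 2^2 * 1000 = 1695.2 mol/m^3
kappa^-1 = sqrt(64 * 8.854e-12 * 1.381e-23 * 307 / (2 * 6.022e23 * (1.602e-19)^2 * 1695.2))
kappa^-1 = 0.214 nm

0.214


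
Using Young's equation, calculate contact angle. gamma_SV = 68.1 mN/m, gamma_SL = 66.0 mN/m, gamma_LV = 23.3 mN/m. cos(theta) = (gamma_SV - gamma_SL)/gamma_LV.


cos(theta) = (gamma_SV - gamma_SL) / gamma_LV
cos(theta) = (68.1 - 66.0) / 23.3
cos(theta) = 0.090129
theta = arccos(0.090129) = 84.83 degrees

84.83


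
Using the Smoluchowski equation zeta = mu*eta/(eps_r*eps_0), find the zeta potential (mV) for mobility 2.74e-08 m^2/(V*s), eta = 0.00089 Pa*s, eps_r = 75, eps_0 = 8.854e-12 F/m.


Smoluchowski equation: zeta = mu * eta / (eps_r * eps_0)
zeta = 2.74e-08 * 0.00089 / (75 * 8.854e-12)
zeta = 0.036723 V = 36.72 mV

36.72


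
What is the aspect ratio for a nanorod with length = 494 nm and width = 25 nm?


Aspect ratio AR = length / diameter
AR = 494 / 25
AR = 19.76

19.76


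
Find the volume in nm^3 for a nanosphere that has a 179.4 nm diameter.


Radius r = 179.4/2 = 89.7 nm
Volume V = (4/3) * pi * r^3
V = (4/3) * pi * (89.7)^3
V = 3023193.45 nm^3

3023193.45


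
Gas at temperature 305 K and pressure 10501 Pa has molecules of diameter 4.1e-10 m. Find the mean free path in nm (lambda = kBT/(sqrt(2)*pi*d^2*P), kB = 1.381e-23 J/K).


Mean free path: lambda = kB*T / (sqrt(2) * pi * d^2 * P)
lambda = 1.381e-23 * 305 / (sqrt(2) * pi * (4.1e-10)^2 * 10501)
lambda = 5.37069e-07 m
lambda = 537.07 nm

537.07


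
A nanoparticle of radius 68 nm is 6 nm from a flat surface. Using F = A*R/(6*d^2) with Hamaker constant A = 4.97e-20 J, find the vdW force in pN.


Convert to SI: R = 68 nm = 6.8e-08 m, d = 6 nm = 6e-09 m
F = A * R / (6 * d^2)
F = 4.97e-20 * 6.8e-08 / (6 * (6e-09)^2)
F = 1.56463e-11 N = 15.646 pN

15.646


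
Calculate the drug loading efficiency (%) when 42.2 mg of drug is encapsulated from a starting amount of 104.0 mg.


Drug loading efficiency = (drug loaded / drug initial) * 100
DLE = 42.2 / 104.0 * 100
DLE = 0.4058 * 100
DLE = 40.58%

40.58


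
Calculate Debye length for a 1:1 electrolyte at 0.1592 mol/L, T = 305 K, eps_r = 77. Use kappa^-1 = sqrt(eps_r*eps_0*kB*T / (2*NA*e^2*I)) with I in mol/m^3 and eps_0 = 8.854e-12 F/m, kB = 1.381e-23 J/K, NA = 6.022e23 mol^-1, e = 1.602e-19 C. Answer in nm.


Ionic strength I = 0.1592 * 1^2 * 1000 = 159.2 mol/m^3
kappa^-1 = sqrt(77 * 8.854e-12 * 1.381e-23 * 305 / (2 * 6.022e23 * (1.602e-19)^2 * 159.2))
kappa^-1 = 0.764 nm

0.764


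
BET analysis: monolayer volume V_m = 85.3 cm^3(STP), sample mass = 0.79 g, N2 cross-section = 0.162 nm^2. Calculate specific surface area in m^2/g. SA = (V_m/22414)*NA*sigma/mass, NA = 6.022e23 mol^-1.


Number of moles in monolayer = V_m / 22414 = 85.3 / 22414 = 0.00380566
Number of molecules = moles * NA = 0.00380566 * 6.022e23
SA = molecules * sigma / mass
SA = (85.3 / 22414) * 6.022e23 * 0.162e-18 / 0.79
SA = 470.0 m^2/g

470.0


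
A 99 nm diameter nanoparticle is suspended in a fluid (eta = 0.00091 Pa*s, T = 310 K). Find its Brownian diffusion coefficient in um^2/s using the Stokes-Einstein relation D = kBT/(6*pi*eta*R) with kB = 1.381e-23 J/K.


Radius R = 99/2 = 49.5 nm = 4.95e-08 m
D = kB*T / (6*pi*eta*R)
D = 1.381e-23 * 310 / (6 * pi * 0.00091 * 4.95e-08)
D = 5.04206e-12 m^2/s = 5.042 um^2/s

5.042


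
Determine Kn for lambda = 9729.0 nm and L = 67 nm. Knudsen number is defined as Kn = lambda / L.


Knudsen number Kn = lambda / L
Kn = 9729.0 / 67
Kn = 145.209

145.209


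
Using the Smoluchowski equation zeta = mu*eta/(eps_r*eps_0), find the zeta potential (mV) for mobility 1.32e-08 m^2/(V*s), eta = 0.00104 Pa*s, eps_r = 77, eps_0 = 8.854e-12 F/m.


Smoluchowski equation: zeta = mu * eta / (eps_r * eps_0)
zeta = 1.32e-08 * 0.00104 / (77 * 8.854e-12)
zeta = 0.020136 V = 20.14 mV

20.14


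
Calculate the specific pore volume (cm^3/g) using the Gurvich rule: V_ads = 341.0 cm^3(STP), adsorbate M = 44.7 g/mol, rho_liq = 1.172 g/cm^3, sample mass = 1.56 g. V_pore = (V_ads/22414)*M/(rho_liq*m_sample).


Moles adsorbed n = V_ads / 22414 = 341.0 / 22414 = 1.521371e-02 mol
Liquid volume V_liq = n * M / rho_liq = 1.521371e-02 * 44.7 / 1.172 = 0.58025 cm^3
Specific pore volume V_pore = V_liq / m_sample = 0.58025 / 1.56
V_pore = 0.372 cm^3/g

0.372


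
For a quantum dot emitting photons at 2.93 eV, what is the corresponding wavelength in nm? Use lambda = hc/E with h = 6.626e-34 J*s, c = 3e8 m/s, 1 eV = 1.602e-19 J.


Convert energy: E = 2.93 eV = 2.93 * 1.602e-19 = 4.69386e-19 J
lambda = h*c / E = 6.626e-34 * 3e8 / 4.69386e-19
lambda = 4.23489e-07 m = 423.5 nm

423.5


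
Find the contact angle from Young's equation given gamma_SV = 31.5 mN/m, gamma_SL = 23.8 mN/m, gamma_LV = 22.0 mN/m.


cos(theta) = (gamma_SV - gamma_SL) / gamma_LV
cos(theta) = (31.5 - 23.8) / 22.0
cos(theta) = 0.35
theta = arccos(0.35) = 69.51 degrees

69.51


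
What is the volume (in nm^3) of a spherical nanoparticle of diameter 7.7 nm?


Radius r = 7.7/2 = 3.85 nm
Volume V = (4/3) * pi * r^3
V = (4/3) * pi * (3.85)^3
V = 239.04 nm^3

239.04


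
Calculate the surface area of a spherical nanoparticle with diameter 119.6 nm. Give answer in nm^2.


Radius r = 119.6/2 = 59.8 nm
Surface area SA = 4 * pi * r^2
SA = 4 * pi * (59.8)^2
SA = 44937.84 nm^2

44937.84


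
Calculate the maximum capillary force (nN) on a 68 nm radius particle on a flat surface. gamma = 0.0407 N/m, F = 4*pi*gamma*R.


Convert radius: R = 68 nm = 6.8e-08 m
F = 4 * pi * gamma * R
F = 4 * pi * 0.0407 * 6.8e-08
F = 3.47787e-08 N = 34.7787 nN

34.7787


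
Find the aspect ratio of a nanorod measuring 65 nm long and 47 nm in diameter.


Aspect ratio AR = length / diameter
AR = 65 / 47
AR = 1.38

1.38


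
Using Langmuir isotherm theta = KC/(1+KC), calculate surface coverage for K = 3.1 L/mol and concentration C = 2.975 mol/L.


Langmuir isotherm: theta = K*C / (1 + K*C)
K*C = 3.1 * 2.975 = 9.2225
theta = 9.2225 / (1 + 9.2225) = 9.2225 / 10.2225
theta = 0.9022

0.9022


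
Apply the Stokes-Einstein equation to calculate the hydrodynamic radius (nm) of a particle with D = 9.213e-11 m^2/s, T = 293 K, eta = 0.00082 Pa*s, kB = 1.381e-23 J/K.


Stokes-Einstein: R = kB*T / (6*pi*eta*D)
R = 1.381e-23 * 293 / (6 * pi * 0.00082 * 9.213e-11)
R = 2.84148e-09 m = 2.84 nm

2.84


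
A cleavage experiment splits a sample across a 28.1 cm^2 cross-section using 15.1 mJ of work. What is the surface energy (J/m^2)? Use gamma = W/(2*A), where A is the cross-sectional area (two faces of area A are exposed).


Convert: A = 28.1 cm^2 = 0.00281 m^2, W = 15.1 mJ = 0.0151 J
Cleaving exposes two faces of area A, so total new surface = 2*A and gamma = W / (2*A)
gamma = 0.0151 / (2 * 0.00281)
gamma = 2.687 J/m^2

2.687


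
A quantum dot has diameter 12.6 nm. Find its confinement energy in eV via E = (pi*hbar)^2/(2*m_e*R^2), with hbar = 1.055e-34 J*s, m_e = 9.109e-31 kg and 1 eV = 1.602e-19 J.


Radius R = 12.6/2 = 6.3 nm = 6.3e-09 m
E = (pi * 1.055e-34)^2 / (2 * 9.109e-31 * (6.3e-09)^2)
E(J) = 1.51923e-21
E = E(J) / 1.602e-19 = 0.0095 eV

0.0095


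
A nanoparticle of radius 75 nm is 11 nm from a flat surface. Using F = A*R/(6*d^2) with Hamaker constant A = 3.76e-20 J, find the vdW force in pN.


Convert to SI: R = 75 nm = 7.5e-08 m, d = 11 nm = 1.1e-08 m
F = A * R / (6 * d^2)
F = 3.76e-20 * 7.5e-08 / (6 * (1.1e-08)^2)
F = 3.8843e-12 N = 3.884 pN

3.884


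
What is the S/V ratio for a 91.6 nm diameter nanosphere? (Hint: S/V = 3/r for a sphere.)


Radius r = 91.6/2 = 45.8 nm
S/V = 3 / r = 3 / 45.8
S/V = 0.0655 nm^-1

0.0655


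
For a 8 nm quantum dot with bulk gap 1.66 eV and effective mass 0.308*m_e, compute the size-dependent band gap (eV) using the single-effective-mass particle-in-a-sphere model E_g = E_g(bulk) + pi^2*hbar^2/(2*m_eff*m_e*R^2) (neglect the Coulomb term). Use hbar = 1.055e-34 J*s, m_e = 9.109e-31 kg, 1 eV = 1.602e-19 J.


Radius R = 8/2 nm = 4e-09 m
Confinement energy dE = pi^2 * hbar^2 / (2 * m_eff * m_e * R^2)
dE = pi^2 * (1.055e-34)^2 / (2 * 0.308 * 9.109e-31 * (4e-09)^2) J, divided by 1.602e-19 J/eV
dE = 0.0764 eV
Total band gap = E_g(bulk) + dE = 1.66 + 0.0764 = 1.7364 eV

1.7364


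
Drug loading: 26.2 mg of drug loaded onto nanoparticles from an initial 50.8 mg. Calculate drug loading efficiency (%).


Drug loading efficiency = (drug loaded / drug initial) * 100
DLE = 26.2 / 50.8 * 100
DLE = 0.5157 * 100
DLE = 51.57%

51.57


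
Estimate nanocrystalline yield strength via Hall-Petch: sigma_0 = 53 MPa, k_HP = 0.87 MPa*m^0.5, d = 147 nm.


d = 147 nm = 1.47e-07 m
sqrt(d) = 0.0003834058
Hall-Petch contribution = k / sqrt(d) = 0.87 / 0.0003834058 = 2269.1 MPa
sigma = sigma_0 + k/sqrt(d) = 53 + 2269.1 = 2322.1 MPa

2322.1


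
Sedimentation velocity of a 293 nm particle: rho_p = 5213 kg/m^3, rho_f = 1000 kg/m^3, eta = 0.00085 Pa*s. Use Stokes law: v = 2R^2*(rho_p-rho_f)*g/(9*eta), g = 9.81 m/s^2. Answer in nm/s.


Radius R = 293/2 nm = 1.465e-07 m
Density difference = 5213 - 1000 = 4213 kg/m^3
v = 2 * R^2 * (rho_p - rho_f) * g / (9 * eta)
v = 2 * (1.465e-07)^2 * 4213 * 9.81 / (9 * 0.00085)
v = 2.31902e-07 m/s = 231.9019 nm/s

231.9019


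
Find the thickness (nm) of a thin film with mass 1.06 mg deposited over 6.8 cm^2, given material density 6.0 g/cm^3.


Convert: m = 1.06 mg = 1.0600e-06 kg, A = 6.8 cm^2 = 6.8000e-04 m^2, rho = 6.0 g/cm^3 = 6000 kg/m^3
t = m / (A * rho)
t = 1.0600e-06 / (6.8000e-04 * 6000)
t = 2.5980e-07 m = 259.8 nm

259.8


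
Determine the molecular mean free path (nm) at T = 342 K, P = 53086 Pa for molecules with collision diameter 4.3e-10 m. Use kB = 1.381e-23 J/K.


Mean free path: lambda = kB*T / (sqrt(2) * pi * d^2 * P)
lambda = 1.381e-23 * 342 / (sqrt(2) * pi * (4.3e-10)^2 * 53086)
lambda = 1.08302e-07 m
lambda = 108.3 nm

108.3


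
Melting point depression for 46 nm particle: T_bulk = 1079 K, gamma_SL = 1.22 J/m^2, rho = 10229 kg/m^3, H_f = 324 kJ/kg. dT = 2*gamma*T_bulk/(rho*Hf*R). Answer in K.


Radius R = 46/2 = 23 nm = 2.3e-08 m
Convert H_f = 324 kJ/kg = 324000 J/kg
dT = 2 * gamma_SL * T_bulk / (rho * H_f * R)
dT = 2 * 1.22 * 1079 / (10229 * 324000 * 2.3e-08)
dT = 34.5 K

34.5


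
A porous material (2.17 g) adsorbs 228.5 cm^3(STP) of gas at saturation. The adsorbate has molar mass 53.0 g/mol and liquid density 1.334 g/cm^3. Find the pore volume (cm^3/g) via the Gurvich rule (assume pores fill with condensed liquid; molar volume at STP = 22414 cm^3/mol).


Moles adsorbed n = V_ads / 22414 = 228.5 / 22414 = 1.019452e-02 mol
Liquid volume V_liq = n * M / rho_liq = 1.019452e-02 * 53.0 / 1.334 = 0.40503 cm^3
Specific pore volume V_pore = V_liq / m_sample = 0.40503 / 2.17
V_pore = 0.1866 cm^3/g

0.1866


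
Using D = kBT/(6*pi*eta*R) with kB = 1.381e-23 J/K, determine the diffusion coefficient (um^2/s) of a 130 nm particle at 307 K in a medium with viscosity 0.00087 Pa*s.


Radius R = 130/2 = 65 nm = 6.5e-08 m
D = kB*T / (6*pi*eta*R)
D = 1.381e-23 * 307 / (6 * pi * 0.00087 * 6.5e-08)
D = 3.97739e-12 m^2/s = 3.977 um^2/s

3.977


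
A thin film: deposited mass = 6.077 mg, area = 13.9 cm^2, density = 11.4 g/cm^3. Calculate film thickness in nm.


Convert: m = 6.077 mg = 6.0770e-06 kg, A = 13.9 cm^2 = 1.3900e-03 m^2, rho = 11.4 g/cm^3 = 11400 kg/m^3
t = m / (A * rho)
t = 6.0770e-06 / (1.3900e-03 * 11400)
t = 3.8350e-07 m = 383.5 nm

383.5


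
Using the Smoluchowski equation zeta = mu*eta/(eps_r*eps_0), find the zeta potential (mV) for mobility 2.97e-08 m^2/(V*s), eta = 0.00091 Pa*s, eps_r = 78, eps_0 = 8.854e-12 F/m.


Smoluchowski equation: zeta = mu * eta / (eps_r * eps_0)
zeta = 2.97e-08 * 0.00091 / (78 * 8.854e-12)
zeta = 0.039135 V = 39.13 mV

39.13


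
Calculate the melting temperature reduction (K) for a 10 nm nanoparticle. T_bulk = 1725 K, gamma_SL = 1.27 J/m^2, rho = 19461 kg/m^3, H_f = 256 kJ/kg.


Radius R = 10/2 = 5 nm = 5e-09 m
Convert H_f = 256 kJ/kg = 256000 J/kg
dT = 2 * gamma_SL * T_bulk / (rho * H_f * R)
dT = 2 * 1.27 * 1725 / (19461 * 256000 * 5e-09)
dT = 175.9 K

175.9


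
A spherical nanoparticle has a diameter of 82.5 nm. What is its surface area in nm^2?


Radius r = 82.5/2 = 41.25 nm
Surface area SA = 4 * pi * r^2
SA = 4 * pi * (41.25)^2
SA = 21382.46 nm^2

21382.46


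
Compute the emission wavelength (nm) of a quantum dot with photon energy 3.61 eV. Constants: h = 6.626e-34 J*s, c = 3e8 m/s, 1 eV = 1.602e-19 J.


Convert energy: E = 3.61 eV = 3.61 * 1.602e-19 = 5.78322e-19 J
lambda = h*c / E = 6.626e-34 * 3e8 / 5.78322e-19
lambda = 3.43719e-07 m = 343.7 nm

343.7


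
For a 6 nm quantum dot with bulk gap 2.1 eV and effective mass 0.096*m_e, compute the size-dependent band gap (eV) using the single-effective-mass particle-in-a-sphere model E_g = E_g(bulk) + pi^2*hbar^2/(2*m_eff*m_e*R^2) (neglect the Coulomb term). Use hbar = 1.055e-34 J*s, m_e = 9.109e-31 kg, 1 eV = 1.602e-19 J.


Radius R = 6/2 nm = 3e-09 m
Confinement energy dE = pi^2 * hbar^2 / (2 * m_eff * m_e * R^2)
dE = pi^2 * (1.055e-34)^2 / (2 * 0.096 * 9.109e-31 * (3e-09)^2) J, divided by 1.602e-19 J/eV
dE = 0.4356 eV
Total band gap = E_g(bulk) + dE = 2.1 + 0.4356 = 2.5356 eV

2.5356


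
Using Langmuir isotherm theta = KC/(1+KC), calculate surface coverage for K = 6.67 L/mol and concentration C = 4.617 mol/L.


Langmuir isotherm: theta = K*C / (1 + K*C)
K*C = 6.67 * 4.617 = 30.79539
theta = 30.79539 / (1 + 30.79539) = 30.79539 / 31.79539
theta = 0.9685

0.9685


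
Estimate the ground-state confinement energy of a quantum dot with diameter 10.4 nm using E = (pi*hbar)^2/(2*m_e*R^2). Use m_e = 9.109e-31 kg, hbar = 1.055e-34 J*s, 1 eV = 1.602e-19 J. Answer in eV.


Radius R = 10.4/2 = 5.2 nm = 5.2e-09 m
E = (pi * 1.055e-34)^2 / (2 * 9.109e-31 * (5.2e-09)^2)
E(J) = 2.22996e-21
E = E(J) / 1.602e-19 = 0.0139 eV

0.0139
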